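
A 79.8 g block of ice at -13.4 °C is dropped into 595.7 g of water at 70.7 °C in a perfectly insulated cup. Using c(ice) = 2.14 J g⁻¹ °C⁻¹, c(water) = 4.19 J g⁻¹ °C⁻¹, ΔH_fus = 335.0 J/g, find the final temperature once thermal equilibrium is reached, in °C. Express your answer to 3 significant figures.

T_f = 52.1 °C

Heat to bring ice to 0 °C and melt it: q₁ = 79.8×2.14×13.4 + 79.8×335.0 = 29021 J
Heat the water can supply cooling to 0 °C: 595.7×4.19×70.7 = 176466 J > q₁, so all ice melts.
Energy balance: 595.7×4.19×(70.7 − T) = 29021 + 79.8×4.19×(T − 0)
2495.983(70.7 − T) = 29021 + 334.362 T
176466 − 29021 = 2830.345 T
T = 147445 / 2830.345 = 52.09 °C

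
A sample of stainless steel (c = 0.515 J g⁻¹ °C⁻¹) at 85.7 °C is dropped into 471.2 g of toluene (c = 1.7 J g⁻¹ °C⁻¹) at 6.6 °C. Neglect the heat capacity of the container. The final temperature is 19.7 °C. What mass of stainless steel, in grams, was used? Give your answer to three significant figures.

q_gained = (471.2 × 1.7) × (19.7 − 6.6) = 10490 J
q_lost = m × 0.515 × (85.7 − 19.7) = 33.99 m
m = 10490 / 33.99 = 309 g

m = 309 g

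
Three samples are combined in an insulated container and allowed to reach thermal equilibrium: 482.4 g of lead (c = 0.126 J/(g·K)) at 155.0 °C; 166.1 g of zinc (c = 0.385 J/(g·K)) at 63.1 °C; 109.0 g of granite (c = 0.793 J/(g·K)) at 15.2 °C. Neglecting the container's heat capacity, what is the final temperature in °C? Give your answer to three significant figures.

Σ mᵢcᵢ(T − Tᵢ) = 0  ⇒  T = Σ mᵢcᵢTᵢ / Σ mᵢcᵢ
Σ mᵢcᵢ = 482.4×0.126 + 166.1×0.385 + 109.0×0.793 = 211.1679
Σ mᵢcᵢTᵢ = 60.7824×155.0 + 63.9485×63.1 + 86.437×15.2 = 14770
T = 14770 / 211.1679 = 69.94 °C

T_f = 69.9 °C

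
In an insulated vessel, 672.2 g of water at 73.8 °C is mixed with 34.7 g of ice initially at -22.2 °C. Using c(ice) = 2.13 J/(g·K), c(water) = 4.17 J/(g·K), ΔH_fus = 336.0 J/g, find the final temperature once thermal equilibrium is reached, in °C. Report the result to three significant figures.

T_f = 65.7 °C

Heat to bring ice to 0 °C and melt it: q₁ = 34.7×2.13×22.2 + 34.7×336.0 = 13300 J
Heat the water can supply cooling to 0 °C: 672.2×4.17×73.8 = 206867 J > q₁, so all ice melts.
Energy balance: 672.2×4.17×(73.8 − T) = 13300 + 34.7×4.17×(T − 0)
2803.074(73.8 − T) = 13300 + 144.699 T
206867 − 13300 = 2947.773 T
T = 193567 / 2947.773 = 65.67 °C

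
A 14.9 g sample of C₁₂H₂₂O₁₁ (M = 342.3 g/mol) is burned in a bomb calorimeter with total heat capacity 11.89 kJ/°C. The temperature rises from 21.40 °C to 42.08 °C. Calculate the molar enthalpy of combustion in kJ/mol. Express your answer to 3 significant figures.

ΔT = 42.08 − 21.40 = 20.68 °C
q_cal = C_cal × ΔT = 11.89 × 20.68 = 245.8852 kJ
n = 14.9 / 342.3 = 0.04353 mol
q_rxn = −q_cal = -245.8852 kJ
ΔH = -245.8852 / 0.04353 = -5649 kJ/mol

ΔH = -5650 kJ/mol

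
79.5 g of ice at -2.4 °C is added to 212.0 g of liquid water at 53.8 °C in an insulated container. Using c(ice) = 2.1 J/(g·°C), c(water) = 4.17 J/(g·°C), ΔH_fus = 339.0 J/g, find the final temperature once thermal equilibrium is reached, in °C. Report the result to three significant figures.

T_f = 16.6 °C

Heat to bring ice to 0 °C and melt it: q₁ = 79.5×2.1×2.4 + 79.5×339.0 = 27351 J
Heat the water can supply cooling to 0 °C: 212.0×4.17×53.8 = 47561.4 J > q₁, so all ice melts.
Energy balance: 212.0×4.17×(53.8 − T) = 27351 + 79.5×4.17×(T − 0)
884.04(53.8 − T) = 27351 + 331.515 T
47561.4 − 27351 = 1215.555 T
T = 20210.4 / 1215.555 = 16.63 °C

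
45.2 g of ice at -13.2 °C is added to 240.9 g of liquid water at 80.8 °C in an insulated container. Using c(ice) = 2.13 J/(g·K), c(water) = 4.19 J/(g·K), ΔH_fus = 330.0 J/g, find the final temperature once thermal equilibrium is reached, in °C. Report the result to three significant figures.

T_f = 54.5 °C

Heat to bring ice to 0 °C and melt it: q₁ = 45.2×2.13×13.2 + 45.2×330.0 = 16187 J
Heat the water can supply cooling to 0 °C: 240.9×4.19×80.8 = 81557.2 J > q₁, so all ice melts.
Energy balance: 240.9×4.19×(80.8 − T) = 16187 + 45.2×4.19×(T − 0)
1009.371(80.8 − T) = 16187 + 189.388 T
81557.2 − 16187 = 1198.759 T
T = 65370.2 / 1198.759 = 54.53 °C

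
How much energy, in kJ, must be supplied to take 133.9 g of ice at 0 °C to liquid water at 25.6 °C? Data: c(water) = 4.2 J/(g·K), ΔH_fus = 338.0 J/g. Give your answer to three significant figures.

q = 59.7 kJ

q1 (melt at 0 °C): 133.9 × 338.0 = 45258 J
q2 (heat water 0.0→25.6 °C): 133.9 × 4.2 × 25.6 = 14397 J
Total: 45258 + 14397 = 59655 J = 59.7 kJ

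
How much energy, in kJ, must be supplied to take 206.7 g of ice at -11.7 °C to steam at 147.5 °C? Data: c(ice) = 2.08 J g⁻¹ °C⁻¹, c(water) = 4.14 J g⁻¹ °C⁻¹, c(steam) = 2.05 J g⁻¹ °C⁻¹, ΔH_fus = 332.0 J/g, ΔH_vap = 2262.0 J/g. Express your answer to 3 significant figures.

q = 647 kJ

q1 (heat ice -11.7→0.0 °C): 206.7 × 2.08 × 11.7 = 5030 J
q2 (melt at 0 °C): 206.7 × 332.0 = 68624 J
q3 (heat water 0.0→100.0 °C): 206.7 × 4.14 × 100.0 = 85574 J
q4 (vaporize at 100 °C): 206.7 × 2262.0 = 467555 J
q5 (heat steam 100.0→147.5 °C): 206.7 × 2.05 × 47.5 = 20127 J
Total: 5030 + 68624 + 85574 + 467555 + 20127 = 646910 J = 647 kJ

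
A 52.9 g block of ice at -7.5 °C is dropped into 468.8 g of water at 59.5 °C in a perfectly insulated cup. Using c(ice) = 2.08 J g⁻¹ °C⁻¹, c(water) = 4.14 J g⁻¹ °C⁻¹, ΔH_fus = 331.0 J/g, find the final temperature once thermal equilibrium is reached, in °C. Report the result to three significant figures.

Heat to bring ice to 0 °C and melt it: q₁ = 52.9×2.08×7.5 + 52.9×331.0 = 18335 J
Heat the water can supply cooling to 0 °C: 468.8×4.14×59.5 = 115480 J > q₁, so all ice melts.
Energy balance: 468.8×4.14×(59.5 − T) = 18335 + 52.9×4.14×(T − 0)
1940.832(59.5 − T) = 18335 + 219.006 T
115480 − 18335 = 2159.838 T
T = 97145 / 2159.838 = 44.98 °C

T_f = 45.0 °C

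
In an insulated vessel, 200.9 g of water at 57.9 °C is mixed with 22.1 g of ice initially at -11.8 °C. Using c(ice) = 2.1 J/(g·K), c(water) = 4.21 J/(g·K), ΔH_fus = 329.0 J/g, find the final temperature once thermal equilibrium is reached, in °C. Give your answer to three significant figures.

T_f = 43.8 °C

Heat to bring ice to 0 °C and melt it: q₁ = 22.1×2.1×11.8 + 22.1×329.0 = 7818.5 J
Heat the water can supply cooling to 0 °C: 200.9×4.21×57.9 = 48971.2 J > q₁, so all ice melts.
Energy balance: 200.9×4.21×(57.9 − T) = 7818.5 + 22.1×4.21×(T − 0)
845.789(57.9 − T) = 7818.5 + 93.041 T
48971.2 − 7818.5 = 938.830 T
T = 41152.7 / 938.830 = 43.83 °C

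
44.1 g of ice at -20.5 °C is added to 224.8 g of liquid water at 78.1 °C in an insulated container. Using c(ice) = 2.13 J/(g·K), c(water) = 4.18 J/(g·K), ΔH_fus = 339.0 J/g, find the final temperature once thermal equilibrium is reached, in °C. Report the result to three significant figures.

T_f = 50.3 °C

Heat to bring ice to 0 °C and melt it: q₁ = 44.1×2.13×20.5 + 44.1×339.0 = 16876 J
Heat the water can supply cooling to 0 °C: 224.8×4.18×78.1 = 73387.8 J > q₁, so all ice melts.
Energy balance: 224.8×4.18×(78.1 − T) = 16876 + 44.1×4.18×(T − 0)
939.664(78.1 − T) = 16876 + 184.338 T
73387.8 − 16876 = 1124.002 T
T = 56511.8 / 1124.002 = 50.28 °C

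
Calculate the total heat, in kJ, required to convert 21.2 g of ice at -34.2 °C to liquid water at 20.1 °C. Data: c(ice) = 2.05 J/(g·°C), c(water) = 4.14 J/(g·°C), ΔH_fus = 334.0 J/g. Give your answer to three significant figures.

q = 10.3 kJ

q1 (heat ice -34.2→0.0 °C): 21.2 × 2.05 × 34.2 = 1486 J
q2 (melt at 0 °C): 21.2 × 334.0 = 7081 J
q3 (heat water 0.0→20.1 °C): 21.2 × 4.14 × 20.1 = 1764 J
Total: 1486 + 7081 + 1764 = 10331 J = 10.3 kJ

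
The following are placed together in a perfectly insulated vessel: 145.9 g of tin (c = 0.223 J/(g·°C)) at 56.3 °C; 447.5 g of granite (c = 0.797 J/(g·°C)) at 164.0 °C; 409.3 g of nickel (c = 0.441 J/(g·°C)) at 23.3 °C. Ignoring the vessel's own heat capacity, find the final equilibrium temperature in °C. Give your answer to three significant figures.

Σ mᵢcᵢ(T − Tᵢ) = 0  ⇒  T = Σ mᵢcᵢTᵢ / Σ mᵢcᵢ
Σ mᵢcᵢ = 145.9×0.223 + 447.5×0.797 + 409.3×0.441 = 569.6945
Σ mᵢcᵢTᵢ = 32.5357×56.3 + 356.6575×164.0 + 180.5013×23.3 = 64529
T = 64529 / 569.6945 = 113.3 °C

T_f = 113 °C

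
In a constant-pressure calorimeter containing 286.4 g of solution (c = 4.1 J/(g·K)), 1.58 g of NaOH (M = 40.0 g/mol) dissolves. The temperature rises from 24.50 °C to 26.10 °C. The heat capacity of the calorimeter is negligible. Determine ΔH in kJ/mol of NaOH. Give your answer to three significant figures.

ΔH = -47.6 kJ/mol

|ΔT| = |26.10 − 24.50| = 1.60 °C
|q_surr| = (286.4 × 4.1) × 1.60 = 1174.24 × 1.60 = 1879 J
n(NaOH) = 1.58 / 40.0 = 0.03950 mol
Temperature rose, so q_rxn = −|q_surr| = -1.879 kJ
ΔH = q_rxn / n = -47.57 kJ/mol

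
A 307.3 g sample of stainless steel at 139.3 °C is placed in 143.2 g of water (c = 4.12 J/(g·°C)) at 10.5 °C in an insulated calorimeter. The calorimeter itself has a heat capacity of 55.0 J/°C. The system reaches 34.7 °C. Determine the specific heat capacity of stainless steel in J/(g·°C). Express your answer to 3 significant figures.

q_gained = (143.2 × 4.12 + 55.0) × (34.7 − 10.5) = 15610 J
q_lost = 307.3 × c × (139.3 − 34.7) = 32143.58 c
Set equal: c = 15610 / 32143.58 = 0.486 J/(g·°C)

c = 0.486 J/(g·°C)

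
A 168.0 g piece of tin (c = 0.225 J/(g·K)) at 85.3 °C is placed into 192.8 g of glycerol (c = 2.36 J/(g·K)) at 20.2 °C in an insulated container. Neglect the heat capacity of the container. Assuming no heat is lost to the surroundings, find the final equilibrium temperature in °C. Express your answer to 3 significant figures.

T_f = 25.2 °C

Heat lost by tin = heat gained by glycerol.
(168.0)(0.225)(85.3 − T) = (192.8)(2.36)(T − 20.2)
37.8 (85.3 − T) = 455.008 (T − 20.2)
3224.3 − 37.8 T = 455.008 T − 9191.2
12415.5 = 492.808 T
T = 25.19 °C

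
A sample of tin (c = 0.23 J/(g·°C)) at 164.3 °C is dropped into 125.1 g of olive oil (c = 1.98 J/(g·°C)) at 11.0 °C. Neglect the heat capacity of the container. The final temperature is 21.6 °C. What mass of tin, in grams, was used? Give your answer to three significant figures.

q_gained = (125.1 × 1.98) × (21.6 − 11.0) = 2626 J
q_lost = m × 0.23 × (164.3 − 21.6) = 32.821 m
m = 2626 / 32.821 = 80.0 g

m = 80.0 g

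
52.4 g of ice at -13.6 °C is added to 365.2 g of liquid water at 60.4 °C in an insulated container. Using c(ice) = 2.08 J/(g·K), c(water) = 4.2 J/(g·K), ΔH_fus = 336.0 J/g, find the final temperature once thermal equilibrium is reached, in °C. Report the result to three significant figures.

Heat to bring ice to 0 °C and melt it: q₁ = 52.4×2.08×13.6 + 52.4×336.0 = 19089 J
Heat the water can supply cooling to 0 °C: 365.2×4.2×60.4 = 92643.9 J > q₁, so all ice melts.
Energy balance: 365.2×4.2×(60.4 − T) = 19089 + 52.4×4.2×(T − 0)
1533.84(60.4 − T) = 19089 + 220.08 T
92643.9 − 19089 = 1753.92 T
T = 73554.9 / 1753.92 = 41.94 °C

T_f = 41.9 °C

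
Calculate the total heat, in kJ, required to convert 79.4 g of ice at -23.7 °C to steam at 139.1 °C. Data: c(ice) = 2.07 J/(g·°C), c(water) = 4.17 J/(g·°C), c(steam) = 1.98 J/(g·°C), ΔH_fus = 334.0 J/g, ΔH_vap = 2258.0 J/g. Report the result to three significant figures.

q1 (heat ice -23.7→0.0 °C): 79.4 × 2.07 × 23.7 = 3895 J
q2 (melt at 0 °C): 79.4 × 334.0 = 26520 J
q3 (heat water 0.0→100.0 °C): 79.4 × 4.17 × 100.0 = 33110 J
q4 (vaporize at 100 °C): 79.4 × 2258.0 = 179285 J
q5 (heat steam 100.0→139.1 °C): 79.4 × 1.98 × 39.1 = 6147 J
Total: 3895 + 26520 + 33110 + 179285 + 6147 = 248957 J = 249 kJ

q = 249 kJ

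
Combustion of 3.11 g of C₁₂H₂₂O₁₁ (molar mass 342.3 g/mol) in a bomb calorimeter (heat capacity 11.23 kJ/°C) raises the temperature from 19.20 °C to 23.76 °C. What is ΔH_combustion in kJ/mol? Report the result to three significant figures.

ΔH = -5640 kJ/mol

ΔT = 23.76 − 19.20 = 4.56 °C
q_cal = C_cal × ΔT = 11.23 × 4.56 = 51.2088 kJ
n = 3.11 / 342.3 = 0.009086 mol
q_rxn = −q_cal = -51.2088 kJ
ΔH = -51.2088 / 0.009086 = -5636 kJ/mol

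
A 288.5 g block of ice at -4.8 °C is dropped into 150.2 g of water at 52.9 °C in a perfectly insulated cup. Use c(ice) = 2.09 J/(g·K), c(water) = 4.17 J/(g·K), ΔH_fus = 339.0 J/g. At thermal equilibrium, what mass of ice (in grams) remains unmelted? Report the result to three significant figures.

Heat to warm all ice to 0 °C: 288.5×2.09×4.8 = 2894.2 J
Heat released by water cooling to 0 °C: 150.2×4.17×52.9 = 33133 J
33133 J < 2894.2 + 288.5×339.0 = 100695.7 J, so not all ice melts; final T = 0 °C.
Heat left for melting: 33133 − 2894.2 = 30238.8 J
Mass melted = 30238.8 / 339.0 = 89.20 g
Ice remaining = 288.5 − 89.20 = 199.30 g

m_ice remaining = 199 g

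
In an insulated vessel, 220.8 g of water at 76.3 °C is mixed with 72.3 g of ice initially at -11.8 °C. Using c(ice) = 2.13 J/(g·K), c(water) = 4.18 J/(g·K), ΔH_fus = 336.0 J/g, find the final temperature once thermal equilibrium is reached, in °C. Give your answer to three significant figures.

T_f = 36.2 °C

Heat to bring ice to 0 °C and melt it: q₁ = 72.3×2.13×11.8 + 72.3×336.0 = 26110 J
Heat the water can supply cooling to 0 °C: 220.8×4.18×76.3 = 70420.6 J > q₁, so all ice melts.
Energy balance: 220.8×4.18×(76.3 − T) = 26110 + 72.3×4.18×(T − 0)
922.944(76.3 − T) = 26110 + 302.214 T
70420.6 − 26110 = 1225.158 T
T = 44310.6 / 1225.158 = 36.17 °C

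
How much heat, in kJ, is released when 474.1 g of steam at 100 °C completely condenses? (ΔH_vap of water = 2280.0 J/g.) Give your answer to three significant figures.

q = m × ΔH_vap = 474.1 × 2280.0 = 1081000 J = 1080 kJ

q = 1080 kJ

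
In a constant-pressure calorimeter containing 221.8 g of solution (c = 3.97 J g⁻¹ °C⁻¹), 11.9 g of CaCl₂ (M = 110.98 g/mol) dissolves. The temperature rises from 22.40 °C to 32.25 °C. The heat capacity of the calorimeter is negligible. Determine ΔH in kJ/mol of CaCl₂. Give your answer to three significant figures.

|ΔT| = |32.25 − 22.40| = 9.85 °C
|q_surr| = (221.8 × 3.97) × 9.85 = 880.546 × 9.85 = 8673 J
n(CaCl₂) = 11.9 / 110.98 = 0.1072 mol
Temperature rose, so q_rxn = −|q_surr| = -8.673 kJ
ΔH = q_rxn / n = -80.90 kJ/mol

ΔH = -80.9 kJ/mol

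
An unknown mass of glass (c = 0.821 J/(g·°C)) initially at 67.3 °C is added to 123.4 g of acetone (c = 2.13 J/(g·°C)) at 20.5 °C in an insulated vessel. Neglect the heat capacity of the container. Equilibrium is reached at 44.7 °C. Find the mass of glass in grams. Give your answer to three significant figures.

m = 343 g

q_gained = (123.4 × 2.13) × (44.7 − 20.5) = 6361 J
q_lost = m × 0.821 × (67.3 − 44.7) = 18.5546 m
m = 6361 / 18.5546 = 343 g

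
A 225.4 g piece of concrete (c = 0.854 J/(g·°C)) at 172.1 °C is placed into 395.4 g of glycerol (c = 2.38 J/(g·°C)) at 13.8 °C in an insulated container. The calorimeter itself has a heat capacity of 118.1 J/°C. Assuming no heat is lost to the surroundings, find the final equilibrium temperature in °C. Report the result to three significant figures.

Heat lost by concrete = heat gained by glycerol + calorimeter.
(225.4)(0.854)(172.1 − T) = [(395.4)(2.38) + 118.1](T − 13.8)
192.4916 (172.1 − T) = 1059.152 (T − 13.8)
33128 − 192.4916 T = 1059.152 T − 14616
47744 = 1251.6436 T
T = 38.145 °C

T_f = 38.1 °C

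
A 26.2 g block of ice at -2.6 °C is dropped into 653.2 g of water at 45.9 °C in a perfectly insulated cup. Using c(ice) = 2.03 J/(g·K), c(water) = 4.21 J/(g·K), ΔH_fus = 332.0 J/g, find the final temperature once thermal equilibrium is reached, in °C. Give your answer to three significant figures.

T_f = 41.0 °C

Heat to bring ice to 0 °C and melt it: q₁ = 26.2×2.03×2.6 + 26.2×332.0 = 8836.7 J
Heat the water can supply cooling to 0 °C: 653.2×4.21×45.9 = 126224 J > q₁, so all ice melts.
Energy balance: 653.2×4.21×(45.9 − T) = 8836.7 + 26.2×4.21×(T − 0)
2749.972(45.9 − T) = 8836.7 + 110.302 T
126224 − 8836.7 = 2860.274 T
T = 117387.3 / 2860.274 = 41.04 °C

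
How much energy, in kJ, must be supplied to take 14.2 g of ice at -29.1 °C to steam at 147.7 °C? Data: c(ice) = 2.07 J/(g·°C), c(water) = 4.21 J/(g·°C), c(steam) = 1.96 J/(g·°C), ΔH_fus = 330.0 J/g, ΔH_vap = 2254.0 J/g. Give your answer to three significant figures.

q = 44.9 kJ

q1 (heat ice -29.1→0.0 °C): 14.2 × 2.07 × 29.1 = 855 J
q2 (melt at 0 °C): 14.2 × 330.0 = 4686 J
q3 (heat water 0.0→100.0 °C): 14.2 × 4.21 × 100.0 = 5978 J
q4 (vaporize at 100 °C): 14.2 × 2254.0 = 32007 J
q5 (heat steam 100.0→147.7 °C): 14.2 × 1.96 × 47.7 = 1328 J
Total: 855 + 4686 + 5978 + 32007 + 1328 = 44854 J = 44.9 kJ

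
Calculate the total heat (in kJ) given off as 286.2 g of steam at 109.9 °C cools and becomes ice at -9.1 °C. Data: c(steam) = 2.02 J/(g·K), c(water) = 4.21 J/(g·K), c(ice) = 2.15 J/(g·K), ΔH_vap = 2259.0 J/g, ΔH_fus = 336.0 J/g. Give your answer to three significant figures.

q = 875 kJ

q1 (cool steam 109.9→100 °C): 286.2 × 2.02 × 9.9 = 5723 J
q2 (condense at 100 °C): 286.2 × 2259.0 = 646526 J
q3 (cool water 100→0 °C): 286.2 × 4.21 × 100.0 = 120490 J
q4 (freeze at 0 °C): 286.2 × 336.0 = 96163 J
q5 (cool ice 0→-9.1 °C): 286.2 × 2.15 × 9.1 = 5600 J
Total: 5723 + 646526 + 120490 + 96163 + 5600 = 874502 J = 875 kJ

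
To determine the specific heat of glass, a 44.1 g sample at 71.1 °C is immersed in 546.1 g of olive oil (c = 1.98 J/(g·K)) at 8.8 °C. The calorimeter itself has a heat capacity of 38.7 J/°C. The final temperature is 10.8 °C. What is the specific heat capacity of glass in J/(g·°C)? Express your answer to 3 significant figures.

q_gained = (546.1 × 1.98 + 38.7) × (10.8 − 8.8) = 2240 J
q_lost = 44.1 × c × (71.1 − 10.8) = 2659.23 c
Set equal: c = 2240 / 2659.23 = 0.842 J/(g·°C)

c = 0.842 J/(g·°C)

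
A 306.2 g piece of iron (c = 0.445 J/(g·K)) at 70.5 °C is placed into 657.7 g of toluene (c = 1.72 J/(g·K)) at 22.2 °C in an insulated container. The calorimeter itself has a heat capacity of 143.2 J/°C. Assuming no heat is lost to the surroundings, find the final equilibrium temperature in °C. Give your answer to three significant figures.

Heat lost by iron = heat gained by toluene + calorimeter.
(306.2)(0.445)(70.5 − T) = [(657.7)(1.72) + 143.2](T − 22.2)
136.259 (70.5 − T) = 1274.444 (T − 22.2)
9606.3 − 136.259 T = 1274.444 T − 28293
37899.3 = 1410.703 T
T = 26.87 °C

T_f = 26.9 °C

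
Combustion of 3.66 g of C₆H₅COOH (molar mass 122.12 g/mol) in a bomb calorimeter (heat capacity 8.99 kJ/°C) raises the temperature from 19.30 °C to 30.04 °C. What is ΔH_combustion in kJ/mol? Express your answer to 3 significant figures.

ΔH = -3220 kJ/mol

ΔT = 30.04 − 19.30 = 10.74 °C
q_cal = C_cal × ΔT = 8.99 × 10.74 = 96.5526 kJ
n = 3.66 / 122.12 = 0.02997 mol
q_rxn = −q_cal = -96.5526 kJ
ΔH = -96.5526 / 0.02997 = -3222 kJ/mol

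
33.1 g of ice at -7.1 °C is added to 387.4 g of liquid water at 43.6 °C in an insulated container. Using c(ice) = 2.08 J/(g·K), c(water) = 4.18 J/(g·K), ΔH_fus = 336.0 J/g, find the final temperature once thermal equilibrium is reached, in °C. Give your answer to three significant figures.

T_f = 33.6 °C

Heat to bring ice to 0 °C and melt it: q₁ = 33.1×2.08×7.1 + 33.1×336.0 = 11610 J
Heat the water can supply cooling to 0 °C: 387.4×4.18×43.6 = 70602.9 J > q₁, so all ice melts.
Energy balance: 387.4×4.18×(43.6 − T) = 11610 + 33.1×4.18×(T − 0)
1619.332(43.6 − T) = 11610 + 138.358 T
70602.9 − 11610 = 1757.690 T
T = 58992.9 / 1757.690 = 33.56 °C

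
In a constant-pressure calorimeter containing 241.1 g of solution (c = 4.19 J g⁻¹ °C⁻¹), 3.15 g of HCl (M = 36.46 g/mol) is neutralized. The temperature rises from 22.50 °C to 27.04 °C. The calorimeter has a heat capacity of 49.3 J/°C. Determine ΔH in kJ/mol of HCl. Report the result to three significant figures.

|ΔT| = |27.04 − 22.50| = 4.54 °C
|q_surr| = (241.1 × 4.19 + 49.3) × 4.54 = 1059.509 × 4.54 = 4810 J
n(HCl) = 3.15 / 36.46 = 0.08640 mol
Temperature rose, so q_rxn = −|q_surr| = -4.810 kJ
ΔH = q_rxn / n = -55.67 kJ/mol

ΔH = -55.7 kJ/mol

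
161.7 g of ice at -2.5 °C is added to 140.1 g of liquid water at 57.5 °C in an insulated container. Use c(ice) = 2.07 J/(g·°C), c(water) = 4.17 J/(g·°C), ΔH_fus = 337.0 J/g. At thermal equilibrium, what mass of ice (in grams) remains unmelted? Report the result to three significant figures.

Heat to warm all ice to 0 °C: 161.7×2.07×2.5 = 836.80 J
Heat released by water cooling to 0 °C: 140.1×4.17×57.5 = 33592 J
33592 J < 836.80 + 161.7×337.0 = 55329.70 J, so not all ice melts; final T = 0 °C.
Heat left for melting: 33592 − 836.80 = 32755.20 J
Mass melted = 32755.20 / 337.0 = 97.20 g
Ice remaining = 161.7 − 97.20 = 64.50 g

m_ice remaining = 64.5 g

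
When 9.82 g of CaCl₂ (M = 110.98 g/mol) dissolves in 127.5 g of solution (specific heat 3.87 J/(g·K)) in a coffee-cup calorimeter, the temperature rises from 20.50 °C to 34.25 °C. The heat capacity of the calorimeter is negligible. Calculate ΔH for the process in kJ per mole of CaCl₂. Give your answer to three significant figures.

ΔH = -76.7 kJ/mol

|ΔT| = |34.25 − 20.50| = 13.75 °C
|q_surr| = (127.5 × 3.87) × 13.75 = 493.425 × 13.75 = 6785 J
n(CaCl₂) = 9.82 / 110.98 = 0.08848 mol
Temperature rose, so q_rxn = −|q_surr| = -6.785 kJ
ΔH = q_rxn / n = -76.68 kJ/mol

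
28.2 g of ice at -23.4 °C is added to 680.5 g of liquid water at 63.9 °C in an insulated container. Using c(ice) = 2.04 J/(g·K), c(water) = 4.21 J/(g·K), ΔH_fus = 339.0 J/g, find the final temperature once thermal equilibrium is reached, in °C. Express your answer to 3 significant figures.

T_f = 57.7 °C

Heat to bring ice to 0 °C and melt it: q₁ = 28.2×2.04×23.4 + 28.2×339.0 = 10906 J
Heat the water can supply cooling to 0 °C: 680.5×4.21×63.9 = 183067 J > q₁, so all ice melts.
Energy balance: 680.5×4.21×(63.9 − T) = 10906 + 28.2×4.21×(T − 0)
2864.905(63.9 − T) = 10906 + 118.722 T
183067 − 10906 = 2983.627 T
T = 172161 / 2983.627 = 57.70 °C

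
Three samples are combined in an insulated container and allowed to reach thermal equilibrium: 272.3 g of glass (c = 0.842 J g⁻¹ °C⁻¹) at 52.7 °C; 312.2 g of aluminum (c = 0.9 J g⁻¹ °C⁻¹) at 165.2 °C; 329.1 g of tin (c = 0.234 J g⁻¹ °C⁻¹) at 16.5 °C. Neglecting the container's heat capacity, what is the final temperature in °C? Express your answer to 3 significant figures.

Σ mᵢcᵢ(T − Tᵢ) = 0  ⇒  T = Σ mᵢcᵢTᵢ / Σ mᵢcᵢ
Σ mᵢcᵢ = 272.3×0.842 + 312.2×0.9 + 329.1×0.234 = 587.2660
Σ mᵢcᵢTᵢ = 229.2766×52.7 + 280.98×165.2 + 77.0094×16.5 = 59771
T = 59771 / 587.2660 = 101.8 °C

T_f = 102 °C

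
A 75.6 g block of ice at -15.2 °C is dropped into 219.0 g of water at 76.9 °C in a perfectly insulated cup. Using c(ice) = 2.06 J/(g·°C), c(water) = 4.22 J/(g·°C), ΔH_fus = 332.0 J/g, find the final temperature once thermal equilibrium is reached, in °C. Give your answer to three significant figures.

T_f = 35.1 °C

Heat to bring ice to 0 °C and melt it: q₁ = 75.6×2.06×15.2 + 75.6×332.0 = 27466 J
Heat the water can supply cooling to 0 °C: 219.0×4.22×76.9 = 71069.4 J > q₁, so all ice melts.
Energy balance: 219.0×4.22×(76.9 − T) = 27466 + 75.6×4.22×(T − 0)
924.18(76.9 − T) = 27466 + 319.032 T
71069.4 − 27466 = 1243.212 T
T = 43603.4 / 1243.212 = 35.07 °C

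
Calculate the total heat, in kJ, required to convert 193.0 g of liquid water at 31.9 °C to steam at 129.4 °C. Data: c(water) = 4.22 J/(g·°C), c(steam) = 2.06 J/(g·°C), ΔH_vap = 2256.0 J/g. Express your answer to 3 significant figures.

q = 503 kJ

q1 (heat water 31.9→100.0 °C): 193.0 × 4.22 × 68.1 = 55465 J
q2 (vaporize at 100 °C): 193.0 × 2256.0 = 435408 J
q3 (heat steam 100.0→129.4 °C): 193.0 × 2.06 × 29.4 = 11689 J
Total: 55465 + 435408 + 11689 = 502562 J = 503 kJ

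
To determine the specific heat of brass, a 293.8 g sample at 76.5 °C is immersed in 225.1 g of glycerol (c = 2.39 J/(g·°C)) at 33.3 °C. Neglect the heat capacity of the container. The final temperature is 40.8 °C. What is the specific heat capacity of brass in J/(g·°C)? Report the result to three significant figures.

q_gained = (225.1 × 2.39) × (40.8 − 33.3) = 4035 J
q_lost = 293.8 × c × (76.5 − 40.8) = 10488.66 c
Set equal: c = 4035 / 10488.66 = 0.385 J/(g·°C)

c = 0.385 J/(g·°C)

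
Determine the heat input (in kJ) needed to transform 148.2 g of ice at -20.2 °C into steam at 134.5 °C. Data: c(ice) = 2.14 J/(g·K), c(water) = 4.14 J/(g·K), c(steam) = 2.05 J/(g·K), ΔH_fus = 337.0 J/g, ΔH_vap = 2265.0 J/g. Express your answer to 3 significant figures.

q = 464 kJ

q1 (heat ice -20.2→0.0 °C): 148.2 × 2.14 × 20.2 = 6406 J
q2 (melt at 0 °C): 148.2 × 337.0 = 49943 J
q3 (heat water 0.0→100.0 °C): 148.2 × 4.14 × 100.0 = 61355 J
q4 (vaporize at 100 °C): 148.2 × 2265.0 = 335673 J
q5 (heat steam 100.0→134.5 °C): 148.2 × 2.05 × 34.5 = 10481 J
Total: 6406 + 49943 + 61355 + 335673 + 10481 = 463858 J = 464 kJ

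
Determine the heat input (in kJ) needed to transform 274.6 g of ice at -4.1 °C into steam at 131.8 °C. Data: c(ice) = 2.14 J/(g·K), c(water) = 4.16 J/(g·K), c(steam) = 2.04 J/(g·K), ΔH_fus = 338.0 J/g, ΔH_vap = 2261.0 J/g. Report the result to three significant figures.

q = 848 kJ

q1 (heat ice -4.1→0.0 °C): 274.6 × 2.14 × 4.1 = 2409 J
q2 (melt at 0 °C): 274.6 × 338.0 = 92815 J
q3 (heat water 0.0→100.0 °C): 274.6 × 4.16 × 100.0 = 114234 J
q4 (vaporize at 100 °C): 274.6 × 2261.0 = 620871 J
q5 (heat steam 100.0→131.8 °C): 274.6 × 2.04 × 31.8 = 17814 J
Total: 2409 + 92815 + 114234 + 620871 + 17814 = 848143 J = 848 kJ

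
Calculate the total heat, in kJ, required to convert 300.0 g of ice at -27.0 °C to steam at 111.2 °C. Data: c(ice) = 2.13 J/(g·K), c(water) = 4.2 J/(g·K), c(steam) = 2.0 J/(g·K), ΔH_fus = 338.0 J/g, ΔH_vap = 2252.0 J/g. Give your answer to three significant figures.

q1 (heat ice -27.0→0.0 °C): 300.0 × 2.13 × 27.0 = 17253 J
q2 (melt at 0 °C): 300.0 × 338.0 = 101400 J
q3 (heat water 0.0→100.0 °C): 300.0 × 4.2 × 100.0 = 126000 J
q4 (vaporize at 100 °C): 300.0 × 2252.0 = 675600 J
q5 (heat steam 100.0→111.2 °C): 300.0 × 2.0 × 11.2 = 6720 J
Total: 17253 + 101400 + 126000 + 675600 + 6720 = 926973 J = 927 kJ

q = 927 kJ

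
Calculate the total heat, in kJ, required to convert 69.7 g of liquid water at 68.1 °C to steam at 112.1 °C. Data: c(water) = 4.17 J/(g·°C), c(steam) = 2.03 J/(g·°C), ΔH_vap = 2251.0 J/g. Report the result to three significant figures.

q = 168 kJ

q1 (heat water 68.1→100.0 °C): 69.7 × 4.17 × 31.9 = 9272 J
q2 (vaporize at 100 °C): 69.7 × 2251.0 = 156895 J
q3 (heat steam 100.0→112.1 °C): 69.7 × 2.03 × 12.1 = 1712 J
Total: 9272 + 156895 + 1712 = 167879 J = 168 kJ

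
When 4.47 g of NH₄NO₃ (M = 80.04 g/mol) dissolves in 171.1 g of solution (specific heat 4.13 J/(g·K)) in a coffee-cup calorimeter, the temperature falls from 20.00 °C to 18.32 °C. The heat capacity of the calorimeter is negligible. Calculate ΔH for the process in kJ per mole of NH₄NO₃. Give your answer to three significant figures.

ΔH = 21.3 kJ/mol

|ΔT| = |18.32 − 20.00| = 1.68 °C
|q_surr| = (171.1 × 4.13) × 1.68 = 706.643 × 1.68 = 1187 J
n(NH₄NO₃) = 4.47 / 80.04 = 0.05585 mol
Temperature fell, so q_rxn = +|q_surr| = 1.187 kJ
ΔH = q_rxn / n = 21.25 kJ/mol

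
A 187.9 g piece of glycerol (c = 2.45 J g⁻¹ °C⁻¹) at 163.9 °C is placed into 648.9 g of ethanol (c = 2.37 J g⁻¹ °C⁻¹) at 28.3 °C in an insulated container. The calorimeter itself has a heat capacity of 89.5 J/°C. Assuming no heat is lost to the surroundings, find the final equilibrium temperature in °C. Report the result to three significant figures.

T_f = 58.2 °C

Heat lost by glycerol = heat gained by ethanol + calorimeter.
(187.9)(2.45)(163.9 − T) = [(648.9)(2.37) + 89.5](T − 28.3)
460.355 (163.9 − T) = 1627.393 (T − 28.3)
75452 − 460.355 T = 1627.393 T − 46055
121507 = 2087.748 T
T = 58.20 °C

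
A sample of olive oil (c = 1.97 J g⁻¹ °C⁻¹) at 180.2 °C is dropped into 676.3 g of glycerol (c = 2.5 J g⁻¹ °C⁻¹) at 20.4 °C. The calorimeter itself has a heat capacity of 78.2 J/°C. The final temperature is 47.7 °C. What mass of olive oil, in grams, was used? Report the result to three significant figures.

m = 185 g

q_gained = (676.3 × 2.5 + 78.2) × (47.7 − 20.4) = 48290 J
q_lost = m × 1.97 × (180.2 − 47.7) = 261.025 m
m = 48290 / 261.025 = 185 g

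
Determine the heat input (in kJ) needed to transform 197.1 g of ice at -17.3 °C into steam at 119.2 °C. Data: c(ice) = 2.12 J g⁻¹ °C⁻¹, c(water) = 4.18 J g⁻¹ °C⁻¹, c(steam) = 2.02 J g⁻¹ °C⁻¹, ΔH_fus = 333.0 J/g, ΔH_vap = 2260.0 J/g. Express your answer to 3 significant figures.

q = 608 kJ

q1 (heat ice -17.3→0.0 °C): 197.1 × 2.12 × 17.3 = 7229 J
q2 (melt at 0 °C): 197.1 × 333.0 = 65634 J
q3 (heat water 0.0→100.0 °C): 197.1 × 4.18 × 100.0 = 82388 J
q4 (vaporize at 100 °C): 197.1 × 2260.0 = 445446 J
q5 (heat steam 100.0→119.2 °C): 197.1 × 2.02 × 19.2 = 7644 J
Total: 7229 + 65634 + 82388 + 445446 + 7644 = 608341 J = 608 kJ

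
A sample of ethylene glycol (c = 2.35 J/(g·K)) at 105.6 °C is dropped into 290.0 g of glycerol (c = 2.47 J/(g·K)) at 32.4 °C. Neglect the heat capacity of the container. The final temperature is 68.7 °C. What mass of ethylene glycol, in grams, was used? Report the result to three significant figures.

q_gained = (290.0 × 2.47) × (68.7 − 32.4) = 26000 J
q_lost = m × 2.35 × (105.6 − 68.7) = 86.715 m
m = 26000 / 86.715 = 300 g

m = 300 g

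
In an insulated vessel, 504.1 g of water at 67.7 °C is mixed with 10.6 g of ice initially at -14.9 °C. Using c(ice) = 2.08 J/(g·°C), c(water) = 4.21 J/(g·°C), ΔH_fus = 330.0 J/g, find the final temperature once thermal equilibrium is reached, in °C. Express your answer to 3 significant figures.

T_f = 64.5 °C

Heat to bring ice to 0 °C and melt it: q₁ = 10.6×2.08×14.9 + 10.6×330.0 = 3826.5 J
Heat the water can supply cooling to 0 °C: 504.1×4.21×67.7 = 143677 J > q₁, so all ice melts.
Energy balance: 504.1×4.21×(67.7 − T) = 3826.5 + 10.6×4.21×(T − 0)
2122.261(67.7 − T) = 3826.5 + 44.626 T
143677 − 3826.5 = 2166.887 T
T = 139850.5 / 2166.887 = 64.54 °C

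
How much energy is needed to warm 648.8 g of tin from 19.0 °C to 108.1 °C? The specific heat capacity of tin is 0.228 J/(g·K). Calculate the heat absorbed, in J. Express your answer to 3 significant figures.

q = m c ΔT = 648.8 × 0.228 × (108.1 − 19.0)
q = 648.8 × 0.228 × 89.1 = 13180 J

q = 13200 J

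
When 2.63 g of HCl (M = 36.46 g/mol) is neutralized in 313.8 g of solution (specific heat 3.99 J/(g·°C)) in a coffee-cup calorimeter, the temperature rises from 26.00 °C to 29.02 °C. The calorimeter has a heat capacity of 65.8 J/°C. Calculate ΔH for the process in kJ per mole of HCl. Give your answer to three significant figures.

|ΔT| = |29.02 − 26.00| = 3.02 °C
|q_surr| = (313.8 × 3.99 + 65.8) × 3.02 = 1317.862 × 3.02 = 3980 J
n(HCl) = 2.63 / 36.46 = 0.07213 mol
Temperature rose, so q_rxn = −|q_surr| = -3.980 kJ
ΔH = q_rxn / n = -55.18 kJ/mol

ΔH = -55.2 kJ/mol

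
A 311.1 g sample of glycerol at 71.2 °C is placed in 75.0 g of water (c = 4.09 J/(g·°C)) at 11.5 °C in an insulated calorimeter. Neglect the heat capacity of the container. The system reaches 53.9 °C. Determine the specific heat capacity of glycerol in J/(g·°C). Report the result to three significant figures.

c = 2.42 J/(g·°C)

q_gained = (75.0 × 4.09) × (53.9 − 11.5) = 13010 J
q_lost = 311.1 × c × (71.2 − 53.9) = 5382.03 c
Set equal: c = 13010 / 5382.03 = 2.42 J/(g·°C)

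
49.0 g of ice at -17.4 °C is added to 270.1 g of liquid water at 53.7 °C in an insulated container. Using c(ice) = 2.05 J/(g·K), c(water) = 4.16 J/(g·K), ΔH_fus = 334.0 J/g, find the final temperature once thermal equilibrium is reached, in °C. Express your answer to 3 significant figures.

Heat to bring ice to 0 °C and melt it: q₁ = 49.0×2.05×17.4 + 49.0×334.0 = 18114 J
Heat the water can supply cooling to 0 °C: 270.1×4.16×53.7 = 60338.2 J > q₁, so all ice melts.
Energy balance: 270.1×4.16×(53.7 − T) = 18114 + 49.0×4.16×(T − 0)
1123.616(53.7 − T) = 18114 + 203.84 T
60338.2 − 18114 = 1327.456 T
T = 42224.2 / 1327.456 = 31.81 °C

T_f = 31.8 °C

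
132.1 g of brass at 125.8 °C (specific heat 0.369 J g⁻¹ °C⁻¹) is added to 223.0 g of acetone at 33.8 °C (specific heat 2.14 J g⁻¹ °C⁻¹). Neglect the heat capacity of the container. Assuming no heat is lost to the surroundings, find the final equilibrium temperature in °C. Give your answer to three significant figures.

T_f = 42.3 °C

Heat lost by brass = heat gained by acetone.
(132.1)(0.369)(125.8 − T) = (223.0)(2.14)(T − 33.8)
48.7449 (125.8 − T) = 477.22 (T − 33.8)
6132.1 − 48.7449 T = 477.22 T − 16130
22262.1 = 525.9649 T
T = 42.33 °C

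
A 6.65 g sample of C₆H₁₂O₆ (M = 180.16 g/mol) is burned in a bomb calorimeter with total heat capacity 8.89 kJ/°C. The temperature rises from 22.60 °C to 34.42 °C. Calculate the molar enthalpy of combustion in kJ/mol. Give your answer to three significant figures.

ΔT = 34.42 − 22.60 = 11.82 °C
q_cal = C_cal × ΔT = 8.89 × 11.82 = 105.0798 kJ
n = 6.65 / 180.16 = 0.03691 mol
q_rxn = −q_cal = -105.0798 kJ
ΔH = -105.0798 / 0.03691 = -2847 kJ/mol

ΔH = -2850 kJ/mol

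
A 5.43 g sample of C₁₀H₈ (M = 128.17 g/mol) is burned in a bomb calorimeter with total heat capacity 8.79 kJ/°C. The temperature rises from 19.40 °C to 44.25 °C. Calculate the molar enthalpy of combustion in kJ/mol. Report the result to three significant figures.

ΔH = -5160 kJ/mol

ΔT = 44.25 − 19.40 = 24.85 °C
q_cal = C_cal × ΔT = 8.79 × 24.85 = 218.4315 kJ
n = 5.43 / 128.17 = 0.04237 mol
q_rxn = −q_cal = -218.4315 kJ
ΔH = -218.4315 / 0.04237 = -5155 kJ/mol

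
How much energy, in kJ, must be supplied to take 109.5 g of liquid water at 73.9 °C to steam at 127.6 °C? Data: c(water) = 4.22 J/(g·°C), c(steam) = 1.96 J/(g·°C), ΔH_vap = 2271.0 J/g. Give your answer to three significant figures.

q = 267 kJ

q1 (heat water 73.9→100.0 °C): 109.5 × 4.22 × 26.1 = 12061 J
q2 (vaporize at 100 °C): 109.5 × 2271.0 = 248675 J
q3 (heat steam 100.0→127.6 °C): 109.5 × 1.96 × 27.6 = 5924 J
Total: 12061 + 248675 + 5924 = 266660 J = 267 kJ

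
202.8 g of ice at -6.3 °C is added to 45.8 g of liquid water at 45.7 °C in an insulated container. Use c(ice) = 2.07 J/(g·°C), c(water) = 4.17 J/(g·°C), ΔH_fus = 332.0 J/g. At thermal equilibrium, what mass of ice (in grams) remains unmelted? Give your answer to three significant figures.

m_ice remaining = 184 g

Heat to warm all ice to 0 °C: 202.8×2.07×6.3 = 2644.7 J
Heat released by water cooling to 0 °C: 45.8×4.17×45.7 = 8728.1 J
8728.1 J < 2644.7 + 202.8×332.0 = 69974.3 J, so not all ice melts; final T = 0 °C.
Heat left for melting: 8728.1 − 2644.7 = 6083.4 J
Mass melted = 6083.4 / 332.0 = 18.32 g
Ice remaining = 202.8 − 18.32 = 184.48 g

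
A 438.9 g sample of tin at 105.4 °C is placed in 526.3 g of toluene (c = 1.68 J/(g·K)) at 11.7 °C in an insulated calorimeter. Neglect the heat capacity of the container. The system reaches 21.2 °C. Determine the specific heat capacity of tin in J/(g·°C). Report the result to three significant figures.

c = 0.227 J/(g·°C)

q_gained = (526.3 × 1.68) × (21.2 − 11.7) = 8400 J
q_lost = 438.9 × c × (105.4 − 21.2) = 36955.38 c
Set equal: c = 8400 / 36955.38 = 0.227 J/(g·°C)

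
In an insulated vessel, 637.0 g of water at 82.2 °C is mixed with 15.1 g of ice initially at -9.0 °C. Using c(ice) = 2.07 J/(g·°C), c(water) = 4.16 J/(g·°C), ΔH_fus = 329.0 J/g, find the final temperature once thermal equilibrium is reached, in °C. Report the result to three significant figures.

T_f = 78.4 °C

Heat to bring ice to 0 °C and melt it: q₁ = 15.1×2.07×9.0 + 15.1×329.0 = 5249.2 J
Heat the water can supply cooling to 0 °C: 637.0×4.16×82.2 = 217823 J > q₁, so all ice melts.
Energy balance: 637.0×4.16×(82.2 − T) = 5249.2 + 15.1×4.16×(T − 0)
2649.92(82.2 − T) = 5249.2 + 62.816 T
217823 − 5249.2 = 2712.736 T
T = 212573.8 / 2712.736 = 78.36 °C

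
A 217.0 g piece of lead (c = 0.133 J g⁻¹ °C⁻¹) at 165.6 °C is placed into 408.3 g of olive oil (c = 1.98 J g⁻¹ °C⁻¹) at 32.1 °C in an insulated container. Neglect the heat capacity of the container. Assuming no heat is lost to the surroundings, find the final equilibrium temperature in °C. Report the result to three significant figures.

Heat lost by lead = heat gained by olive oil.
(217.0)(0.133)(165.6 − T) = (408.3)(1.98)(T − 32.1)
28.861 (165.6 − T) = 808.434 (T − 32.1)
4779.4 − 28.861 T = 808.434 T − 25951
30730.4 = 837.295 T
T = 36.70 °C

T_f = 36.7 °C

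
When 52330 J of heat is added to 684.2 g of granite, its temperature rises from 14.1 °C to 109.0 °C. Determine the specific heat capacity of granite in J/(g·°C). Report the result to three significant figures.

c = 0.806 J/(g·°C)

c = q / (m ΔT) = 52330 / (684.2 × 94.9)
c = 52330 / 64930.58 = 0.806 J/(g·°C)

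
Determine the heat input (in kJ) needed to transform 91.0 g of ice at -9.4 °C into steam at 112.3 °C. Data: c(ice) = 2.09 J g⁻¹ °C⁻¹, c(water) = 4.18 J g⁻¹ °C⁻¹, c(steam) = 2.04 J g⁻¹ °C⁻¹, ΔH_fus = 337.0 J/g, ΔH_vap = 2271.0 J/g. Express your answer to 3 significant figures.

q1 (heat ice -9.4→0.0 °C): 91.0 × 2.09 × 9.4 = 1788 J
q2 (melt at 0 °C): 91.0 × 337.0 = 30667 J
q3 (heat water 0.0→100.0 °C): 91.0 × 4.18 × 100.0 = 38038 J
q4 (vaporize at 100 °C): 91.0 × 2271.0 = 206661 J
q5 (heat steam 100.0→112.3 °C): 91.0 × 2.04 × 12.3 = 2283 J
Total: 1788 + 30667 + 38038 + 206661 + 2283 = 279437 J = 279 kJ

q = 279 kJ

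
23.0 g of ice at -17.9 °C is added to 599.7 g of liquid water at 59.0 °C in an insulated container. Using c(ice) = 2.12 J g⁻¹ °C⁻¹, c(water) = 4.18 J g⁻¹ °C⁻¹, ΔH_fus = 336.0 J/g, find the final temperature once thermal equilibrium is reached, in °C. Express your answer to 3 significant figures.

Heat to bring ice to 0 °C and melt it: q₁ = 23.0×2.12×17.9 + 23.0×336.0 = 8600.8 J
Heat the water can supply cooling to 0 °C: 599.7×4.18×59.0 = 147898 J > q₁, so all ice melts.
Energy balance: 599.7×4.18×(59.0 − T) = 8600.8 + 23.0×4.18×(T − 0)
2506.746(59.0 − T) = 8600.8 + 96.14 T
147898 − 8600.8 = 2602.886 T
T = 139297.2 / 2602.886 = 53.52 °C

T_f = 53.5 °C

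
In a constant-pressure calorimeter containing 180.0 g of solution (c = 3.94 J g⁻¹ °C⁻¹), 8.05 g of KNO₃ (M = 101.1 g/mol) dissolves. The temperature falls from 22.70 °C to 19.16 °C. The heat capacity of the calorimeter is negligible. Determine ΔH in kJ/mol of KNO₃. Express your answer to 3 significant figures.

ΔH = 31.5 kJ/mol

|ΔT| = |19.16 − 22.70| = 3.54 °C
|q_surr| = (180.0 × 3.94) × 3.54 = 709.2 × 3.54 = 2511 J
n(KNO₃) = 8.05 / 101.1 = 0.07962 mol
Temperature fell, so q_rxn = +|q_surr| = 2.511 kJ
ΔH = q_rxn / n = 31.54 kJ/mol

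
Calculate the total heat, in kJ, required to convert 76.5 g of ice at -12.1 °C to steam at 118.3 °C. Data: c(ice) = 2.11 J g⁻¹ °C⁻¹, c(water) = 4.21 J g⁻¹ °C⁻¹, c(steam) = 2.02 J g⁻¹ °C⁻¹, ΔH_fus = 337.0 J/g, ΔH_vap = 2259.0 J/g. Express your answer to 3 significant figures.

q = 236 kJ

q1 (heat ice -12.1→0.0 °C): 76.5 × 2.11 × 12.1 = 1953 J
q2 (melt at 0 °C): 76.5 × 337.0 = 25781 J
q3 (heat water 0.0→100.0 °C): 76.5 × 4.21 × 100.0 = 32207 J
q4 (vaporize at 100 °C): 76.5 × 2259.0 = 172814 J
q5 (heat steam 100.0→118.3 °C): 76.5 × 2.02 × 18.3 = 2828 J
Total: 1953 + 25781 + 32207 + 172814 + 2828 = 235583 J = 236 kJ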